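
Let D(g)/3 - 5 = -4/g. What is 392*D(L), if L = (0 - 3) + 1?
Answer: 8232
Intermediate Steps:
L = -2 (L = -3 + 1 = -2)
D(g) = 15 - 12/g (D(g) = 15 + 3*(-4/g) = 15 - 12/g)
392*D(L) = 392*(15 - 12/(-2)) = 392*(15 - 12*(-1/2)) = 392*(15 + 6) = 392*21 = 8232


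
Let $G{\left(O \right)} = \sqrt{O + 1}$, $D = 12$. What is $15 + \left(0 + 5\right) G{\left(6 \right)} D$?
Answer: $15 + 60 \sqrt{7} \approx 173.75$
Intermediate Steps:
$G{\left(O \right)} = \sqrt{1 + O}$
$15 + \left(0 + 5\right) G{\left(6 \right)} D = 15 + \left(0 + 5\right) \sqrt{1 + 6} \cdot 12 = 15 + 5 \sqrt{7} \cdot 12 = 15 + 60 \sqrt{7}$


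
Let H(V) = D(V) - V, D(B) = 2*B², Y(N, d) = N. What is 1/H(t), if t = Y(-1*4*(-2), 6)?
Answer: 1/120 ≈ 0.0083333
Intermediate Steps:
t = 8 (t = -1*4*(-2) = -4*(-2) = 8)
H(V) = -V + 2*V² (H(V) = 2*V² - V = -V + 2*V²)
1/H(t) = 1/(8*(-1 + 2*8)) = 1/(8*(-1 + 16)) = 1/(8*15) = 1/120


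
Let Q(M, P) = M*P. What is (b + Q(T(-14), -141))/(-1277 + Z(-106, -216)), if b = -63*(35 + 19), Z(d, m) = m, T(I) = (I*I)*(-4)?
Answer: -107142/1493 ≈ -71.763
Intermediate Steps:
T(I) = -4*I**2 (T(I) = I**2*(-4) = -4*I**2)
b = -3402 (b = -63*54 = -3402)
(b + Q(T(-14), -141))/(-1277 + Z(-106, -216)) = (-3402 - 4*(-14)**2*(-141))/(-1277 - 216) = (-3402 - 4*196*(-141))/(-1493) = (-3402 - 784*(-141))*(-1/1493) = (-3402 + 110544)*(-1/1493) = 107142*(-1/1493) = -107142/1493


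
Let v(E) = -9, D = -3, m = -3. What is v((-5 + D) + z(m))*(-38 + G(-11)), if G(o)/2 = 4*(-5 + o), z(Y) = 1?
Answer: 1494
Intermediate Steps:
G(o) = -40 + 8*o (G(o) = 2*(4*(-5 + o)) = 2*(-20 + 4*o) = -40 + 8*o)
v((-5 + D) + z(m))*(-38 + G(-11)) = -9*(-38 + (-40 + 8*(-11))) = -9*(-38 + (-40 - 88)) = -9*(-38 - 128) = -9*(-166) = 1494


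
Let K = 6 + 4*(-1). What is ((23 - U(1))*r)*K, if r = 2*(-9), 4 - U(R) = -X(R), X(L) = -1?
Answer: -720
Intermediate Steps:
U(R) = 3 (U(R) = 4 - (-1)*(-1) = 4 - 1*1 = 4 - 1 = 3)
r = -18
K = 2 (K = 6 - 4 = 2)
((23 - U(1))*r)*K = ((23 - 1*3)*(-18))*2 = ((23 - 3)*(-18))*2 = (20*(-18))*2 = -360*2 = -720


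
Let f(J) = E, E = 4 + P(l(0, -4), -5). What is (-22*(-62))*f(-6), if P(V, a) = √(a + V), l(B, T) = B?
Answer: 5456 + 1364*I*√5 ≈ 5456.0 + 3050.0*I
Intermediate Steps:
P(V, a) = √(V + a)
E = 4 + I*√5 (E = 4 + √(0 - 5) = 4 + √(-5) = 4 + I*√5 ≈ 4.0 + 2.2361*I)
f(J) = 4 + I*√5
(-22*(-62))*f(-6) = (-22*(-62))*(4 + I*√5) = 1364*(4 + I*√5) = 5456 + 1364*I*√5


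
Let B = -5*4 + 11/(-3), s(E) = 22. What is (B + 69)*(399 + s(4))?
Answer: 57256/3 ≈ 19085.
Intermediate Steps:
B = -71/3 (B = -20 + 11*(-⅓) = -20 - 11/3 = -71/3 ≈ -23.667)
(B + 69)*(399 + s(4)) = (-71/3 + 69)*(399 + 22) = (136/3)*421 = 57256/3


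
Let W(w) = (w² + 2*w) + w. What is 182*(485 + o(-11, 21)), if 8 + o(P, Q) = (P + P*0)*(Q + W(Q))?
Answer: -964236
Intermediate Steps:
W(w) = w² + 3*w
o(P, Q) = -8 + P*(Q + Q*(3 + Q)) (o(P, Q) = -8 + (P + P*0)*(Q + Q*(3 + Q)) = -8 + (P + 0)*(Q + Q*(3 + Q)) = -8 + P*(Q + Q*(3 + Q)))
182*(485 + o(-11, 21)) = 182*(485 + (-8 - 11*21 - 11*21*(3 + 21))) = 182*(485 + (-8 - 231 - 11*21*24)) = 182*(485 + (-8 - 231 - 5544)) = 182*(485 - 5783) = 182*(-5298) = -964236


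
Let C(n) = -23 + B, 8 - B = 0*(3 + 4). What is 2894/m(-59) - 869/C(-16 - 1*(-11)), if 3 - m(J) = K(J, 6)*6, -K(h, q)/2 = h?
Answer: 37949/705 ≈ 53.828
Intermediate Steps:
B = 8 (B = 8 - 0*(3 + 4) = 8 - 0*7 = 8 - 1*0 = 8 + 0 = 8)
K(h, q) = -2*h
m(J) = 3 + 12*J (m(J) = 3 - (-2*J)*6 = 3 - (-12)*J = 3 + 12*J)
C(n) = -15 (C(n) = -23 + 8 = -15)
2894/m(-59) - 869/C(-16 - 1*(-11)) = 2894/(3 + 12*(-59)) - 869/(-15) = 2894/(3 - 708) - 869*(-1/15) = 2894/(-705) + 869/15 = 2894*(-1/705) + 869/15 = -2894/705 + 869/15 = 37949/705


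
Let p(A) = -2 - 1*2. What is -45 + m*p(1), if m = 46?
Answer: -229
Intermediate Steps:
p(A) = -4 (p(A) = -2 - 2 = -4)
-45 + m*p(1) = -45 + 46*(-4) = -45 - 184 = -229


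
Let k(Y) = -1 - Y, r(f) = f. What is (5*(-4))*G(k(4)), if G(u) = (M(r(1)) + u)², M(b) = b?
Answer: -320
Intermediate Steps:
G(u) = (1 + u)²
(5*(-4))*G(k(4)) = (5*(-4))*(1 + (-1 - 1*4))² = -20*(1 + (-1 - 4))² = -20*(1 - 5)² = -20*(-4)² = -20*16 = -320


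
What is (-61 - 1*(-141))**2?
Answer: 6400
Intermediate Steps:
(-61 - 1*(-141))**2 = (-61 + 141)**2 = 80**2 = 6400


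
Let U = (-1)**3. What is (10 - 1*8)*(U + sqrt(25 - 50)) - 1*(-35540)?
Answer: 35538 + 10*I ≈ 35538.0 + 10.0*I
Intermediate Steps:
U = -1
(10 - 1*8)*(U + sqrt(25 - 50)) - 1*(-35540) = (10 - 1*8)*(-1 + sqrt(25 - 50)) - 1*(-35540) = (10 - 8)*(-1 + sqrt(-25)) + 35540 = 2*(-1 + 5*I) + 35540 = (-2 + 10*I) + 35540 = 35538 + 10*I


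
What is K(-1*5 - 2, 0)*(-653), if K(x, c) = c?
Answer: 0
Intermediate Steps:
K(-1*5 - 2, 0)*(-653) = 0*(-653) = 0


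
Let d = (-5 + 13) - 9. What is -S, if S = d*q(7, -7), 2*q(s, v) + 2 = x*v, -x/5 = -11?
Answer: -387/2 ≈ -193.50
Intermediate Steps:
x = 55 (x = -5*(-11) = 55)
d = -1 (d = 8 - 9 = -1)
q(s, v) = -1 + 55*v/2 (q(s, v) = -1 + (55*v)/2 = -1 + 55*v/2)
S = 387/2 (S = -(-1 + (55/2)*(-7)) = -(-1 - 385/2) = -1*(-387/2) = 387/2 ≈ 193.50)
-S = -1*387/2 = -387/2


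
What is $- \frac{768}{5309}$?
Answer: $- \frac{768}{5309} \approx -0.14466$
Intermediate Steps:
$- \frac{768}{5309}$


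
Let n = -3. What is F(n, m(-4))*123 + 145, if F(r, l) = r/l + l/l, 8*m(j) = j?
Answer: 1006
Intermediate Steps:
m(j) = j/8
F(r, l) = 1 + r/l (F(r, l) = r/l + 1 = 1 + r/l)
F(n, m(-4))*123 + 145 = (((⅛)*(-4) - 3)/(((⅛)*(-4))))*123 + 145 = ((-½ - 3)/(-½))*123 + 145 = -2*(-7/2)*123 + 145 = 7*123 + 145 = 861 + 145 = 1006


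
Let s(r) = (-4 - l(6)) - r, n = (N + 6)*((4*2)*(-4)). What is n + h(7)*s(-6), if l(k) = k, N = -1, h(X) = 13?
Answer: -212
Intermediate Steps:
n = -160 (n = (-1 + 6)*((4*2)*(-4)) = 5*(8*(-4)) = 5*(-32) = -160)
s(r) = -10 - r (s(r) = (-4 - 1*6) - r = (-4 - 6) - r = -10 - r)
n + h(7)*s(-6) = -160 + 13*(-10 - 1*(-6)) = -160 + 13*(-10 + 6) = -160 + 13*(-4) = -160 - 52 = -212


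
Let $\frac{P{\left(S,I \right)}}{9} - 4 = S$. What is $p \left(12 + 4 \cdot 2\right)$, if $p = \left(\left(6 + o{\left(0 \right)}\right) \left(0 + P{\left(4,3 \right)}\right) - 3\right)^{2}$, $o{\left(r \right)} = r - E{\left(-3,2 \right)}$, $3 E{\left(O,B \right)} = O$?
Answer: $5020020$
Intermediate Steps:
$E{\left(O,B \right)} = \frac{O}{3}$
$P{\left(S,I \right)} = 36 + 9 S$
$o{\left(r \right)} = 1 + r$ ($o{\left(r \right)} = r - \frac{1}{3} \left(-3\right) = r - -1 = r + 1 = 1 + r$)
$p = 251001$ ($p = \left(\left(6 + \left(1 + 0\right)\right) \left(0 + \left(36 + 9 \cdot 4\right)\right) - 3\right)^{2} = \left(\left(6 + 1\right) \left(0 + \left(36 + 36\right)\right) - 3\right)^{2} = \left(7 \left(0 + 72\right) - 3\right)^{2} = \left(7 \cdot 72 - 3\right)^{2} = \left(504 - 3\right)^{2} = 501^{2} = 251001$)
$p \left(12 + 4 \cdot 2\right) = 251001 \left(12 + 4 \cdot 2\right) = 251001 \left(12 + 8\right) = 251001 \cdot 20 = 5020020$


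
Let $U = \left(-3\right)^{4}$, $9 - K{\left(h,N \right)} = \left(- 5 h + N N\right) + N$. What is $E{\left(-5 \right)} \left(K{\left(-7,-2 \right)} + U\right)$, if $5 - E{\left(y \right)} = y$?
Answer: $530$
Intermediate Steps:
$E{\left(y \right)} = 5 - y$
$K{\left(h,N \right)} = 9 - N - N^{2} + 5 h$ ($K{\left(h,N \right)} = 9 - \left(\left(- 5 h + N N\right) + N\right) = 9 - \left(\left(- 5 h + N^{2}\right) + N\right) = 9 - \left(\left(N^{2} - 5 h\right) + N\right) = 9 - \left(N + N^{2} - 5 h\right) = 9 - N - N^{2} + 5 h$)
$U = 81$
$E{\left(-5 \right)} \left(K{\left(-7,-2 \right)} + U\right) = \left(5 - -5\right) \left(\left(9 - -2 - \left(-2\right)^{2} + 5 \left(-7\right)\right) + 81\right) = \left(5 + 5\right) \left(\left(9 + 2 - 4 - 35\right) + 81\right) = 10 \left(\left(9 + 2 - 4 - 35\right) + 81\right) = 10 \left(-28 + 81\right) = 10 \cdot 53 = 530$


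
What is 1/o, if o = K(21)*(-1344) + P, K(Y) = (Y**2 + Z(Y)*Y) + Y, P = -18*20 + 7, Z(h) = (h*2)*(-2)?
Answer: 1/1749535 ≈ 5.7158e-7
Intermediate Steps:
Z(h) = -4*h (Z(h) = (2*h)*(-2) = -4*h)
P = -353 (P = -360 + 7 = -353)
K(Y) = Y - 3*Y**2 (K(Y) = (Y**2 + (-4*Y)*Y) + Y = (Y**2 - 4*Y**2) + Y = -3*Y**2 + Y = Y - 3*Y**2)
o = 1749535 (o = (21*(1 - 3*21))*(-1344) - 353 = (21*(1 - 63))*(-1344) - 353 = (21*(-62))*(-1344) - 353 = -1302*(-1344) - 353 = 1749888 - 353 = 1749535)
1/o = 1/1749535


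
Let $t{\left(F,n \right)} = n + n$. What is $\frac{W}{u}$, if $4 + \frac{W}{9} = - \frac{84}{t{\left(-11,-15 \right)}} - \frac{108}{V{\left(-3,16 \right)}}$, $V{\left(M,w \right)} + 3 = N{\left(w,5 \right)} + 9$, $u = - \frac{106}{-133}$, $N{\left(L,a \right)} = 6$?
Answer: $- \frac{61047}{530} \approx -115.18$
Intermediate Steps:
$t{\left(F,n \right)} = 2 n$
$u = \frac{106}{133}$ ($u = \left(-106\right) \left(- \frac{1}{133}\right) = \frac{106}{133} \approx 0.79699$)
$V{\left(M,w \right)} = 12$ ($V{\left(M,w \right)} = -3 + \left(6 + 9\right) = -3 + 15 = 12$)
$W = - \frac{459}{5}$ ($W = -36 + 9 \left(- \frac{84}{2 \left(-15\right)} - \frac{108}{12}\right) = -36 + 9 \left(- \frac{84}{-30} - 9\right) = -36 + 9 \left(\left(-84\right) \left(- \frac{1}{30}\right) - 9\right) = -36 + 9 \left(\frac{14}{5} - 9\right) = -36 + 9 \left(- \frac{31}{5}\right) = -36 - \frac{279}{5} = - \frac{459}{5} \approx -91.8$)
$\frac{W}{u} = - \frac{459}{5 \cdot \frac{106}{133}} = \left(- \frac{459}{5}\right) \frac{133}{106} = - \frac{61047}{530}$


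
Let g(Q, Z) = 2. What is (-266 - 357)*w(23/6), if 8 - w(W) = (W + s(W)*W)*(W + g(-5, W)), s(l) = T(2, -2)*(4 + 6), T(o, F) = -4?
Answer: -6579503/12 ≈ -5.4829e+5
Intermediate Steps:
s(l) = -40 (s(l) = -4*(4 + 6) = -4*10 = -40)
w(W) = 8 + 39*W*(2 + W) (w(W) = 8 - (W - 40*W)*(W + 2) = 8 - (-39*W)*(2 + W) = 8 - (-39)*W*(2 + W) = 8 + 39*W*(2 + W))
(-266 - 357)*w(23/6) = (-266 - 357)*(8 + 39*(23/6)² + 78*(23/6)) = -623*(8 + 39*(23*(⅙))² + 78*(23*(⅙))) = -623*(8 + 39*(23/6)² + 78*(23/6)) = -623*(8 + 39*(529/36) + 299) = -623*(8 + 6877/12 + 299) = -623*10561/12 = -6579503/12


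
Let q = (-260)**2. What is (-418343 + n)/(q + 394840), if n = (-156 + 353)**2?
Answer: -189767/231220 ≈ -0.82072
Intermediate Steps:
q = 67600
n = 38809 (n = 197**2 = 38809)
(-418343 + n)/(q + 394840) = (-418343 + 38809)/(67600 + 394840) = -379534/462440 = -379534*1/462440 = -189767/231220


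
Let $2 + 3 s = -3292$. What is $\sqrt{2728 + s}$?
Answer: $\sqrt{1630} \approx 40.373$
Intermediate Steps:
$s = -1098$ ($s = - \frac{2}{3} + \frac{1}{3} \left(-3292\right) = - \frac{2}{3} - \frac{3292}{3} = -1098$)
$\sqrt{2728 + s} = \sqrt{2728 - 1098} = \sqrt{1630}$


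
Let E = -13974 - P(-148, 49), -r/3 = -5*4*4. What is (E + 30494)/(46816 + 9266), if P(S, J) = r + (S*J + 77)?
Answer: 23455/56082 ≈ 0.41823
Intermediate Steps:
r = 240 (r = -3*(-5*4)*4 = -(-60)*4 = -3*(-80) = 240)
P(S, J) = 317 + J*S (P(S, J) = 240 + (S*J + 77) = 240 + (J*S + 77) = 240 + (77 + J*S) = 317 + J*S)
E = -7039 (E = -13974 - (317 + 49*(-148)) = -13974 - (317 - 7252) = -13974 - 1*(-6935) = -13974 + 6935 = -7039)
(E + 30494)/(46816 + 9266) = (-7039 + 30494)/(46816 + 9266) = 23455/56082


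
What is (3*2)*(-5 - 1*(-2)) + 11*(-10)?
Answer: -128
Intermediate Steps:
(3*2)*(-5 - 1*(-2)) + 11*(-10) = 6*(-5 + 2) - 110 = 6*(-3) - 110 = -18 - 110 = -128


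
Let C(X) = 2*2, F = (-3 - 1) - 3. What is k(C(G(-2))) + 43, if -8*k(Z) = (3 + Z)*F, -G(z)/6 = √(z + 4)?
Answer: 393/8 ≈ 49.125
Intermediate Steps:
G(z) = -6*√(4 + z) (G(z) = -6*√(z + 4) = -6*√(4 + z))
F = -7 (F = -4 - 3 = -7)
C(X) = 4
k(Z) = 21/8 + 7*Z/8 (k(Z) = -(3 + Z)*(-7)/8 = -(-21 - 7*Z)/8 = 21/8 + 7*Z/8)
k(C(G(-2))) + 43 = (21/8 + (7/8)*4) + 43 = (21/8 + 7/2) + 43 = 49/8 + 43 = 393/8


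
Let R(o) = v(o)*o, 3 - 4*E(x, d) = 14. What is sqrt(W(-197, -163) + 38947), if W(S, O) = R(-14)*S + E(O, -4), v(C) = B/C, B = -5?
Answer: sqrt(159717)/2 ≈ 199.82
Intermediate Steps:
E(x, d) = -11/4 (E(x, d) = 3/4 - 1/4*14 = 3/4 - 7/2 = -11/4)
v(C) = -5/C
R(o) = -5 (R(o) = (-5/o)*o = -5)
W(S, O) = -11/4 - 5*S (W(S, O) = -5*S - 11/4 = -11/4 - 5*S)
sqrt(W(-197, -163) + 38947) = sqrt((-11/4 - 5*(-197)) + 38947) = sqrt((-11/4 + 985) + 38947) = sqrt(3929/4 + 38947) = sqrt(159717/4) = sqrt(159717)/2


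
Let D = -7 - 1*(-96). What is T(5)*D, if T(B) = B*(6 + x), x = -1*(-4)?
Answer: 4450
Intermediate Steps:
x = 4
D = 89 (D = -7 + 96 = 89)
T(B) = 10*B (T(B) = B*(6 + 4) = B*10 = 10*B)
T(5)*D = (10*5)*89 = 50*89 = 4450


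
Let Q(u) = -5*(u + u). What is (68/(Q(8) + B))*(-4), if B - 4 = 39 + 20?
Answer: 16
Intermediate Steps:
B = 63 (B = 4 + (39 + 20) = 4 + 59 = 63)
Q(u) = -10*u
(68/(Q(8) + B))*(-4) = (68/(-10*8 + 63))*(-4) = (68/(-80 + 63))*(-4) = (68/(-17))*(-4) = -1/17*68*(-4) = -4*(-4) = 16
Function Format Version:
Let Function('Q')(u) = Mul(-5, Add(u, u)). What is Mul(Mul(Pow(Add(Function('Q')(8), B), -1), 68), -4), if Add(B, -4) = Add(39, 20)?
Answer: 16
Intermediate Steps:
B = 63 (B = Add(4, Add(39, 20)) = Add(4, 59) = 63)
Function('Q')(u) = Mul(-10, u) (Function('Q')(u) = Mul(-5, Mul(2, u)) = Mul(-10, u))
Mul(Mul(Pow(Add(Function('Q')(8), B), -1), 68), -4) = Mul(Mul(Pow(Add(Mul(-10, 8), 63), -1), 68), -4) = Mul(Mul(Pow(Add(-80, 63), -1), 68), -4) = Mul(Mul(Pow(-17, -1), 68), -4) = Mul(Mul(Rational(-1, 17), 68), -4) = Mul(-4, -4) = 16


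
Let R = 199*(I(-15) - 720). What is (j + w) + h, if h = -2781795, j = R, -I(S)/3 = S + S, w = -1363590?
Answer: -4270755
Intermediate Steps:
I(S) = -6*S (I(S) = -3*(S + S) = -6*S)
R = -125370 (R = 199*(-6*(-15) - 720) = 199*(90 - 720) = 199*(-630) = -125370)
j = -125370
(j + w) + h = (-125370 - 1363590) - 2781795 = -1488960 - 2781795 = -4270755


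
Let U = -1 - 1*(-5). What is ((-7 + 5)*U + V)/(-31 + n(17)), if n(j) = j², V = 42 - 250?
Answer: -36/43 ≈ -0.83721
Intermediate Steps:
V = -208
U = 4 (U = -1 + 5 = 4)
((-7 + 5)*U + V)/(-31 + n(17)) = ((-7 + 5)*4 - 208)/(-31 + 17²) = (-2*4 - 208)/(-31 + 289) = (-8 - 208)/258 = -216*1/258 = -36/43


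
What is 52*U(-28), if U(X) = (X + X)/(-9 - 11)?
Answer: 728/5 ≈ 145.60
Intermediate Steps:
U(X) = -X/10 (U(X) = (2*X)/(-20) = (2*X)*(-1/20) = -X/10)
52*U(-28) = 52*(-1/10*(-28)) = 52*(14/5) = 728/5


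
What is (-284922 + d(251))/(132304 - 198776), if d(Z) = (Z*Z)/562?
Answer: 160063163/37357264 ≈ 4.2847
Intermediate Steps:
d(Z) = Z**2/562 (d(Z) = Z**2*(1/562) = Z**2/562)
(-284922 + d(251))/(132304 - 198776) = (-284922 + (1/562)*251**2)/(132304 - 198776) = (-284922 + (1/562)*63001)/(-66472) = (-284922 + 63001/562)*(-1/66472) = -160063163/562*(-1/66472) = 160063163/37357264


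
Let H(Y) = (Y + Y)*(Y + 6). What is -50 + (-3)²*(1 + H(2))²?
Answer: 9751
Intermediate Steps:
H(Y) = 2*Y*(6 + Y) (H(Y) = (2*Y)*(6 + Y) = 2*Y*(6 + Y))
-50 + (-3)²*(1 + H(2))² = -50 + (-3)²*(1 + 2*2*(6 + 2))² = -50 + 9*(1 + 2*2*8)² = -50 + 9*(1 + 32)² = -50 + 9*33² = -50 + 9*1089 = -50 + 9801 = 9751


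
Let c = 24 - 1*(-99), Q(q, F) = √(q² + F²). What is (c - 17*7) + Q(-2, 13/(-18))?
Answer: 4 + √1465/18 ≈ 6.1264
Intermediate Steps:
Q(q, F) = √(F² + q²)
c = 123 (c = 24 + 99 = 123)
(c - 17*7) + Q(-2, 13/(-18)) = (123 - 17*7) + √((13/(-18))² + (-2)²) = (123 - 119) + √((13*(-1/18))² + 4) = 4 + √((-13/18)² + 4) = 4 + √(169/324 + 4) = 4 + √(1465/324) = 4 + √1465/18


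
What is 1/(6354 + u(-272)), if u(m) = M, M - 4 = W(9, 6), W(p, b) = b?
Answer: 1/6364 ≈ 0.00015713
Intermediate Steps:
M = 10 (M = 4 + 6 = 10)
u(m) = 10
1/(6354 + u(-272)) = 1/(6354 + 10) = 1/6364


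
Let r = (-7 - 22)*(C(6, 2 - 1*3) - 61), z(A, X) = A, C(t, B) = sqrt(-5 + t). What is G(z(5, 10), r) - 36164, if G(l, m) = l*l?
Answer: -36139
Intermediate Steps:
r = 1740 (r = (-7 - 22)*(sqrt(-5 + 6) - 61) = -29*(sqrt(1) - 61) = -29*(1 - 61) = -29*(-60) = 1740)
G(l, m) = l**2
G(z(5, 10), r) - 36164 = 5**2 - 36164 = 25 - 36164 = -36139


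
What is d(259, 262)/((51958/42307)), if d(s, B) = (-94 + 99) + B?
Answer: 11295969/51958 ≈ 217.41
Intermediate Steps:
d(s, B) = 5 + B
d(259, 262)/((51958/42307)) = (5 + 262)/((51958/42307)) = 267/((51958*(1/42307))) = 267/(51958/42307) = 267*(42307/51958) = 11295969/51958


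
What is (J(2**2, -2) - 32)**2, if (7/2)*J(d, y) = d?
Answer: 46656/49 ≈ 952.16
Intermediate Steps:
J(d, y) = 2*d/7
(J(2**2, -2) - 32)**2 = ((2/7)*2**2 - 32)**2 = ((2/7)*4 - 32)**2 = (8/7 - 32)**2 = (-216/7)**2 = 46656/49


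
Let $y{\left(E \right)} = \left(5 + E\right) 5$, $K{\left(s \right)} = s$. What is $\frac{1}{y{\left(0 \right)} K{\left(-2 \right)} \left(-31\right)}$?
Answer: $\frac{1}{1550} \approx 0.00064516$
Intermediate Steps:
$y{\left(E \right)} = 25 + 5 E$
$\frac{1}{y{\left(0 \right)} K{\left(-2 \right)} \left(-31\right)} = \frac{1}{\left(25 + 5 \cdot 0\right) \left(-2\right) \left(-31\right)} = \frac{1}{\left(25 + 0\right) \left(-2\right) \left(-31\right)} = \frac{1}{25 \left(-2\right) \left(-31\right)} = \frac{1}{\left(-50\right) \left(-31\right)} = \frac{1}{1550}$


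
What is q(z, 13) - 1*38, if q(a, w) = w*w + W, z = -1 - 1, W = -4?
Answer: 127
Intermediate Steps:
z = -2
q(a, w) = -4 + w**2 (q(a, w) = w*w - 4 = w**2 - 4 = -4 + w**2)
q(z, 13) - 1*38 = (-4 + 13**2) - 1*38 = (-4 + 169) - 38 = 165 - 38 = 127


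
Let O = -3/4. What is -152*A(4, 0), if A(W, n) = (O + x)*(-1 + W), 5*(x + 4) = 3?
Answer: 9462/5 ≈ 1892.4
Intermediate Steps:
O = -3/4 (O = -3*1/4 = -3/4 ≈ -0.75000)
x = -17/5 (x = -4 + (1/5)*3 = -4 + 3/5 = -17/5 ≈ -3.4000)
A(W, n) = 83/20 - 83*W/20 (A(W, n) = (-3/4 - 17/5)*(-1 + W) = -83*(-1 + W)/20 = 83/20 - 83*W/20)
-152*A(4, 0) = -152*(83/20 - 83/20*4) = -152*(83/20 - 83/5) = -152*(-249/20) = 9462/5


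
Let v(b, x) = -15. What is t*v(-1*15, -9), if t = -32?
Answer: 480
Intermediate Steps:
t*v(-1*15, -9) = -32*(-15) = 480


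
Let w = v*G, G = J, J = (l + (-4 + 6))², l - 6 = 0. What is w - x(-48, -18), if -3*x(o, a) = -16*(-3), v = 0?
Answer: 16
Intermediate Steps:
l = 6 (l = 6 + 0 = 6)
x(o, a) = -16 (x(o, a) = -(-16)*(-3)/3 = -⅓*48 = -16)
J = 64 (J = (6 + (-4 + 6))² = (6 + 2)² = 8² = 64)
G = 64
w = 0 (w = 0*64 = 0)
w - x(-48, -18) = 0 - 1*(-16) = 0 + 16 = 16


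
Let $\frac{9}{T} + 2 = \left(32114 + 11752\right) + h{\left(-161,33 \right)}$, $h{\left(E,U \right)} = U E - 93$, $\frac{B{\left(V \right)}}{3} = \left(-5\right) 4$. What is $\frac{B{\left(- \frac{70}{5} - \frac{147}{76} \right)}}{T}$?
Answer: $- \frac{769160}{3} \approx -2.5639 \cdot 10^{5}$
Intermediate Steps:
$B{\left(V \right)} = -60$ ($B{\left(V \right)} = 3 \left(\left(-5\right) 4\right) = 3 \left(-20\right) = -60$)
$h{\left(E,U \right)} = -93 + E U$ ($h{\left(E,U \right)} = E U - 93 = -93 + E U$)
$T = \frac{9}{38458}$ ($T = \frac{9}{-2 + \left(\left(32114 + 11752\right) - 5406\right)} = \frac{9}{-2 + \left(43866 - 5406\right)} = \frac{9}{-2 + 38460} = \frac{9}{38458} \approx 0.00023402$)
$\frac{B{\left(- \frac{70}{5} - \frac{147}{76} \right)}}{T} = - \frac{60}{\frac{9}{38458}} = \left(-60\right) \frac{38458}{9} = - \frac{769160}{3}$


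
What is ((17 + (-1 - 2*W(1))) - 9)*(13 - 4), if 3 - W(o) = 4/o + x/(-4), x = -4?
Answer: 99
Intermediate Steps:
W(o) = 2 - 4/o (W(o) = 3 - (4/o - 4/(-4)) = 3 - (4/o - 4*(-¼)) = 3 - (4/o + 1) = 3 - (1 + 4/o) = 3 + (-1 - 4/o) = 2 - 4/o)
((17 + (-1 - 2*W(1))) - 9)*(13 - 4) = ((17 + (-1 - 2*(2 - 4/1))) - 9)*(13 - 4) = ((17 + (-1 - 2*(2 - 4*1))) - 9)*9 = ((17 + (-1 - 2*(2 - 4))) - 9)*9 = ((17 + (-1 - 2*(-2))) - 9)*9 = ((17 + (-1 + 4)) - 9)*9 = ((17 + 3) - 9)*9 = (20 - 9)*9 = 11*9 = 99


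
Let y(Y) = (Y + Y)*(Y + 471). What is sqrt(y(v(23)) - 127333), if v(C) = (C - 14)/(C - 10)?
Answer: I*sqrt(21408901)/13 ≈ 355.92*I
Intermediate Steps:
v(C) = (-14 + C)/(-10 + C)
y(Y) = 2*Y*(471 + Y) (y(Y) = (2*Y)*(471 + Y) = 2*Y*(471 + Y))
sqrt(y(v(23)) - 127333) = sqrt(2*((-14 + 23)/(-10 + 23))*(471 + (-14 + 23)/(-10 + 23)) - 127333) = sqrt(2*(9/13)*(471 + 9/13) - 127333) = sqrt(2*(9/13)*(6132/13) - 127333) = sqrt(110376/169 - 127333) = sqrt(-21408901/169) = I*sqrt(21408901)/13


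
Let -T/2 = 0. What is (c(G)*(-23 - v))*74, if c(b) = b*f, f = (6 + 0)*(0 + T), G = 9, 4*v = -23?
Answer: 0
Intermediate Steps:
v = -23/4 (v = (1/4)*(-23) = -23/4 ≈ -5.7500)
T = 0 (T = -2*0 = 0)
f = 0 (f = (6 + 0)*(0 + 0) = 6*0 = 0)
c(b) = 0 (c(b) = b*0 = 0)
(c(G)*(-23 - v))*74 = (0*(-23 - 1*(-23/4)))*74 = (0*(-23 + 23/4))*74 = (0*(-69/4))*74 = 0*74 = 0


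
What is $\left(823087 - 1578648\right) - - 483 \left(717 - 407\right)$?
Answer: $-605831$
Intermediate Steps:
$\left(823087 - 1578648\right) - - 483 \left(717 - 407\right) = -755561 - \left(-483\right) 310 = -755561 - -149730 = -755561 + 149730 = -605831$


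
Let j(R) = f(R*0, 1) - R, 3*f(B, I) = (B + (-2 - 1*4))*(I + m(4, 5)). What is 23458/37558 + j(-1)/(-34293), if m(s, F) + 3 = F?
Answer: 402316492/643988247 ≈ 0.62473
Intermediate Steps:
m(s, F) = -3 + F
f(B, I) = (-6 + B)*(2 + I)/3 (f(B, I) = ((B + (-2 - 1*4))*(I + (-3 + 5)))/3 = ((B + (-2 - 4))*(I + 2))/3 = ((B - 6)*(2 + I))/3 = ((-6 + B)*(2 + I))/3 = (-6 + B)*(2 + I)/3)
j(R) = -6 - R (j(R) = (-4 - 2*1 + 2*(R*0)/3 + (⅓)*(R*0)*1) - R = (-4 - 2 + (⅔)*0 + (⅓)*0*1) - R = (-4 - 2 + 0 + 0) - R = -6 - R)
23458/37558 + j(-1)/(-34293) = 23458/37558 + (-6 - 1*(-1))/(-34293) = 23458*(1/37558) + (-6 + 1)*(-1/34293) = 11729/18779 - 5*(-1/34293) = 11729/18779 + 5/34293 = 402316492/643988247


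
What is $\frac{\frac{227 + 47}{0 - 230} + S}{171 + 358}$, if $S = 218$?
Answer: $\frac{24933}{60835} \approx 0.40985$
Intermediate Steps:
$\frac{\frac{227 + 47}{0 - 230} + S}{171 + 358} = \frac{\frac{227 + 47}{0 - 230} + 218}{171 + 358} = \frac{\frac{274}{-230} + 218}{529} = \left(274 \left(- \frac{1}{230}\right) + 218\right) \frac{1}{529} = \left(- \frac{137}{115} + 218\right) \frac{1}{529} = \frac{24933}{115} \cdot \frac{1}{529} = \frac{24933}{60835}$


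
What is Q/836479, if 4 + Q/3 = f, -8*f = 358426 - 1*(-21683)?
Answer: -1140423/6691832 ≈ -0.17042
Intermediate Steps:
f = -380109/8 (f = -(358426 - 1*(-21683))/8 = -(358426 + 21683)/8 = -⅛*380109 = -380109/8 ≈ -47514.)
Q = -1140423/8 (Q = -12 + 3*(-380109/8) = -12 - 1140327/8 = -1140423/8 ≈ -1.4255e+5)
Q/836479 = -1140423/8/836479 = -1140423/8*1/836479 = -1140423/6691832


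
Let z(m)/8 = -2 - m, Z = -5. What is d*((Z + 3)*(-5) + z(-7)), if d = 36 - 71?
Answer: -1750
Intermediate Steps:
d = -35
z(m) = -16 - 8*m (z(m) = 8*(-2 - m) = -16 - 8*m)
d*((Z + 3)*(-5) + z(-7)) = -35*((-5 + 3)*(-5) + (-16 - 8*(-7))) = -35*(-2*(-5) + (-16 + 56)) = -35*(10 + 40) = -35*50 = -1750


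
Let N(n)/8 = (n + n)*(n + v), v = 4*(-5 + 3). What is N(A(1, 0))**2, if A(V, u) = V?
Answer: 12544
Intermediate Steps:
v = -8 (v = 4*(-2) = -8)
N(n) = 16*n*(-8 + n) (N(n) = 8*((n + n)*(n - 8)) = 8*((2*n)*(-8 + n)) = 8*(2*n*(-8 + n)) = 16*n*(-8 + n))
N(A(1, 0))**2 = (16*1*(-8 + 1))**2 = (16*1*(-7))**2 = (-112)**2 = 12544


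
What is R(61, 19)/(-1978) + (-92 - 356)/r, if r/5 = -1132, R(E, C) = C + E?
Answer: 54168/1399435 ≈ 0.038707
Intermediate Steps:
r = -5660 (r = 5*(-1132) = -5660)
R(61, 19)/(-1978) + (-92 - 356)/r = (19 + 61)/(-1978) + (-92 - 356)/(-5660) = 80*(-1/1978) - 448*(-1/5660) = -40/989 + 112/1415 = 54168/1399435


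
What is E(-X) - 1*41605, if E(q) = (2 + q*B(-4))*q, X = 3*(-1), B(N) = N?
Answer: -41635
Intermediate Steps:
X = -3
E(q) = q*(2 - 4*q) (E(q) = (2 + q*(-4))*q = (2 - 4*q)*q = q*(2 - 4*q))
E(-X) - 1*41605 = 2*(-1*(-3))*(1 - (-2)*(-3)) - 1*41605 = 2*3*(1 - 2*3) - 41605 = 2*3*(1 - 6) - 41605 = 2*3*(-5) - 41605 = -30 - 41605 = -41635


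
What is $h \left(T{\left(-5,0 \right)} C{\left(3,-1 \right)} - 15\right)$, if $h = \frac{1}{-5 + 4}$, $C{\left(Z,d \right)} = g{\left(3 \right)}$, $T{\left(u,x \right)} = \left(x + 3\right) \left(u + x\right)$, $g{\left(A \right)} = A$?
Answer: $60$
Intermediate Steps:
$T{\left(u,x \right)} = \left(3 + x\right) \left(u + x\right)$
$C{\left(Z,d \right)} = 3$
$h = -1$ ($h = \frac{1}{-1} = -1$)
$h \left(T{\left(-5,0 \right)} C{\left(3,-1 \right)} - 15\right) = - (\left(0^{2} + 3 \left(-5\right) + 3 \cdot 0 - 0\right) 3 - 15) = - (\left(0 - 15 + 0 + 0\right) 3 - 15) = - (\left(-15\right) 3 - 15) = - (-45 - 15) = \left(-1\right) \left(-60\right) = 60$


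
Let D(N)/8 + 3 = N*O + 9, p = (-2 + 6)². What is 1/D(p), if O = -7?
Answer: -1/848 ≈ -0.0011792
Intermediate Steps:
p = 16 (p = 4² = 16)
D(N) = 48 - 56*N (D(N) = -24 + 8*(N*(-7) + 9) = -24 + 8*(-7*N + 9) = -24 + 8*(9 - 7*N) = -24 + (72 - 56*N) = 48 - 56*N)
1/D(p) = 1/(48 - 56*16) = 1/(48 - 896) = 1/(-848) = -1/848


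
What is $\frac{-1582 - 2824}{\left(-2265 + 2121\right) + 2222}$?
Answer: $- \frac{2203}{1039} \approx -2.1203$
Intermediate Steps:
$\frac{-1582 - 2824}{\left(-2265 + 2121\right) + 2222} = - \frac{4406}{-144 + 2222} = - \frac{4406}{2078} = \left(-4406\right) \frac{1}{2078} = - \frac{2203}{1039}$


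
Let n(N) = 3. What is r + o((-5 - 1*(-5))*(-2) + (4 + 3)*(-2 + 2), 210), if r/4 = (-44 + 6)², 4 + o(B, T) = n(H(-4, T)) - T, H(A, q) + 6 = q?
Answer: 5565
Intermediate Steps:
H(A, q) = -6 + q
o(B, T) = -1 - T (o(B, T) = -4 + (3 - T) = -1 - T)
r = 5776 (r = 4*(-44 + 6)² = 4*(-38)² = 4*1444 = 5776)
r + o((-5 - 1*(-5))*(-2) + (4 + 3)*(-2 + 2), 210) = 5776 + (-1 - 1*210) = 5776 + (-1 - 210) = 5776 - 211 = 5565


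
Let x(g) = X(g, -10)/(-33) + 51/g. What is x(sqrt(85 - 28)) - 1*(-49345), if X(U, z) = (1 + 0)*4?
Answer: 1628381/33 + 17*sqrt(57)/19 ≈ 49352.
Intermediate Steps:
X(U, z) = 4 (X(U, z) = 1*4 = 4)
x(g) = -4/33 + 51/g (x(g) = 4/(-33) + 51/g = 4*(-1/33) + 51/g = -4/33 + 51/g)
x(sqrt(85 - 28)) - 1*(-49345) = (-4/33 + 51/(sqrt(85 - 28))) - 1*(-49345) = (-4/33 + 51/(sqrt(57))) + 49345 = (-4/33 + 51*(sqrt(57)/57)) + 49345 = (-4/33 + 17*sqrt(57)/19) + 49345 = 1628381/33 + 17*sqrt(57)/19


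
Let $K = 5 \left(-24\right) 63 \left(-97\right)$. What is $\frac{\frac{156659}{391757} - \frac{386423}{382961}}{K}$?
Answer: $- \frac{3807901163}{4584094921434735} \approx -8.3068 \cdot 10^{-7}$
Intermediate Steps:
$K = 733320$ ($K = \left(-120\right) 63 \left(-97\right) = \left(-7560\right) \left(-97\right) = 733320$)
$\frac{\frac{156659}{391757} - \frac{386423}{382961}}{K} = \frac{\frac{156659}{391757} - \frac{386423}{382961}}{733320} = \left(156659 \cdot \frac{1}{391757} - \frac{386423}{382961}\right) \frac{1}{733320} = \left(\frac{156659}{391757} - \frac{386423}{382961}\right) \frac{1}{733320} = \left(- \frac{91389627912}{150027652477}\right) \frac{1}{733320} = - \frac{3807901163}{4584094921434735}$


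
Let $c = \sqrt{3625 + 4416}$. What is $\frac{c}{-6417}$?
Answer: $- \frac{\sqrt{8041}}{6417} \approx -0.013974$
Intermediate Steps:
$c = \sqrt{8041} \approx 89.672$
$\frac{c}{-6417} = \frac{\sqrt{8041}}{-6417} = \sqrt{8041} \left(- \frac{1}{6417}\right) = - \frac{\sqrt{8041}}{6417}$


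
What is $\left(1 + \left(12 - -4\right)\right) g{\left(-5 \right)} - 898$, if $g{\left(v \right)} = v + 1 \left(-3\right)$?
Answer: $-1034$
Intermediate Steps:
$g{\left(v \right)} = -3 + v$ ($g{\left(v \right)} = v - 3 = -3 + v$)
$\left(1 + \left(12 - -4\right)\right) g{\left(-5 \right)} - 898 = \left(1 + \left(12 - -4\right)\right) \left(-3 - 5\right) - 898 = \left(1 + \left(12 + 4\right)\right) \left(-8\right) - 898 = \left(1 + 16\right) \left(-8\right) - 898 = 17 \left(-8\right) - 898 = -136 - 898 = -1034$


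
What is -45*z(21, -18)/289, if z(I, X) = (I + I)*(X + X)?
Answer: 68040/289 ≈ 235.43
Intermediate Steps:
z(I, X) = 4*I*X (z(I, X) = (2*I)*(2*X) = 4*I*X)
-45*z(21, -18)/289 = -45*4*21*(-18)/289 = -(-68040)/289 = -45*(-1512/289) = 68040/289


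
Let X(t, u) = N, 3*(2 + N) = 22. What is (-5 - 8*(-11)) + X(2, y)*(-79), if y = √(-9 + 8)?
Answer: -1015/3 ≈ -338.33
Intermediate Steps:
N = 16/3 (N = -2 + (⅓)*22 = -2 + 22/3 = 16/3 ≈ 5.3333)
y = I (y = √(-1) = I ≈ 1.0*I)
X(t, u) = 16/3
(-5 - 8*(-11)) + X(2, y)*(-79) = (-5 - 8*(-11)) + (16/3)*(-79) = (-5 + 88) - 1264/3 = 83 - 1264/3 = -1015/3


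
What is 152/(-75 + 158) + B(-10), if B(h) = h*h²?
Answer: -82848/83 ≈ -998.17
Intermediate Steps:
B(h) = h³
152/(-75 + 158) + B(-10) = 152/(-75 + 158) + (-10)³ = 152/83 - 1000 = -82848/83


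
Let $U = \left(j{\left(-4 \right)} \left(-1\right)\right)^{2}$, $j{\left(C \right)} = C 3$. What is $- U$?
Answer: $-144$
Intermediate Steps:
$j{\left(C \right)} = 3 C$
$U = 144$ ($U = \left(3 \left(-4\right) \left(-1\right)\right)^{2} = \left(\left(-12\right) \left(-1\right)\right)^{2} = 12^{2} = 144$)
$- U = \left(-1\right) 144 = -144$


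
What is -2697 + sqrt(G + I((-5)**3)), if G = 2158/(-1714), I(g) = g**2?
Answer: -2697 + sqrt(11474840922)/857 ≈ -2572.0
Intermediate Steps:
G = -1079/857 (G = 2158*(-1/1714) = -1079/857 ≈ -1.2590)
-2697 + sqrt(G + I((-5)**3)) = -2697 + sqrt(-1079/857 + ((-5)**3)**2) = -2697 + sqrt(-1079/857 + (-125)**2) = -2697 + sqrt(-1079/857 + 15625) = -2697 + sqrt(13389546/857) = -2697 + sqrt(11474840922)/857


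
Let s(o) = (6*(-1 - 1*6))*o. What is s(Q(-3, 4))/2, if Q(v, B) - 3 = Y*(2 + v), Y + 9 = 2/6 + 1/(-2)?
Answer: -511/2 ≈ -255.50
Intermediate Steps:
Y = -55/6 (Y = -9 + (2/6 + 1/(-2)) = -9 + (2*(1/6) + 1*(-1/2)) = -9 + (1/3 - 1/2) = -9 - 1/6 = -55/6 ≈ -9.1667)
Q(v, B) = -46/3 - 55*v/6 (Q(v, B) = 3 - 55*(2 + v)/6 = 3 + (-55/3 - 55*v/6) = -46/3 - 55*v/6)
s(o) = -42*o (s(o) = (6*(-1 - 6))*o = (6*(-7))*o = -42*o)
s(Q(-3, 4))/2 = -42*(-46/3 - 55/6*(-3))/2 = -42*(-46/3 + 55/2)*(1/2) = -42*73/6*(1/2) = -511*1/2 = -511/2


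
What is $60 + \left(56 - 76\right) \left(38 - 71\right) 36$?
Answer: $23820$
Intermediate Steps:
$60 + \left(56 - 76\right) \left(38 - 71\right) 36 = 60 + \left(-20\right) \left(-33\right) 36 = 60 + 660 \cdot 36 = 60 + 23760 = 23820$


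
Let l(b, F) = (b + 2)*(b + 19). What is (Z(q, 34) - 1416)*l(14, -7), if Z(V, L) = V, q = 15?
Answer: -739728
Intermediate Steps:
l(b, F) = (2 + b)*(19 + b)
(Z(q, 34) - 1416)*l(14, -7) = (15 - 1416)*(38 + 14**2 + 21*14) = -1401*(38 + 196 + 294) = -1401*528 = -739728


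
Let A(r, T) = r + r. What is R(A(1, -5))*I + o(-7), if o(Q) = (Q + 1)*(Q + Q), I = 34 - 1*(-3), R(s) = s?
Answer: 158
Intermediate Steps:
A(r, T) = 2*r
I = 37 (I = 34 + 3 = 37)
o(Q) = 2*Q*(1 + Q) (o(Q) = (1 + Q)*(2*Q) = 2*Q*(1 + Q))
R(A(1, -5))*I + o(-7) = (2*1)*37 + 2*(-7)*(1 - 7) = 2*37 + 2*(-7)*(-6) = 74 + 84 = 158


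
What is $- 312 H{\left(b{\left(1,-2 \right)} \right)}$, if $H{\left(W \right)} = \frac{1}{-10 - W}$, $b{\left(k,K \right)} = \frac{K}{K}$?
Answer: $\frac{312}{11} \approx 28.364$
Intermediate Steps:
$b{\left(k,K \right)} = 1$
$- 312 H{\left(b{\left(1,-2 \right)} \right)} = - 312 \left(- \frac{1}{10 + 1}\right) = - 312 \left(- \frac{1}{11}\right) = - 312 \left(\left(-1\right) \frac{1}{11}\right) = \left(-312\right) \left(- \frac{1}{11}\right) = \frac{312}{11}$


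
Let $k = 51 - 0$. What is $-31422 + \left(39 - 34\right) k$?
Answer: $-31167$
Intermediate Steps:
$k = 51$ ($k = 51 + 0 = 51$)
$-31422 + \left(39 - 34\right) k = -31422 + \left(39 - 34\right) 51 = -31422 + 5 \cdot 51 = -31422 + 255 = -31167$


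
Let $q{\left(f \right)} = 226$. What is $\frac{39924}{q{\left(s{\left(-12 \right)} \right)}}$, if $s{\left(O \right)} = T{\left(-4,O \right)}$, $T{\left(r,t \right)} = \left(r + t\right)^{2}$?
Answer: $\frac{19962}{113} \approx 176.65$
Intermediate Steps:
$s{\left(O \right)} = \left(-4 + O\right)^{2}$
$\frac{39924}{q{\left(s{\left(-12 \right)} \right)}} = \frac{39924}{226} = 39924 \cdot \frac{1}{226} = \frac{19962}{113}$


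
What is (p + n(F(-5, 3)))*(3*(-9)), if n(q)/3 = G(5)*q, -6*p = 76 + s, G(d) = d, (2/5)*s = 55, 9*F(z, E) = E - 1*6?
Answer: 4383/4 ≈ 1095.8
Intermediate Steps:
F(z, E) = -⅔ + E/9 (F(z, E) = (E - 1*6)/9 = (E - 6)/9 = (-6 + E)/9 = -⅔ + E/9)
s = 275/2 (s = (5/2)*55 = 275/2 ≈ 137.50)
p = -427/12 (p = -(76 + 275/2)/6 = -⅙*427/2 = -427/12 ≈ -35.583)
n(q) = 15*q (n(q) = 3*(5*q) = 15*q)
(p + n(F(-5, 3)))*(3*(-9)) = (-427/12 + 15*(-⅔ + (⅑)*3))*(3*(-9)) = (-427/12 + 15*(-⅔ + ⅓))*(-27) = (-427/12 + 15*(-⅓))*(-27) = (-427/12 - 5)*(-27) = -487/12*(-27) = 4383/4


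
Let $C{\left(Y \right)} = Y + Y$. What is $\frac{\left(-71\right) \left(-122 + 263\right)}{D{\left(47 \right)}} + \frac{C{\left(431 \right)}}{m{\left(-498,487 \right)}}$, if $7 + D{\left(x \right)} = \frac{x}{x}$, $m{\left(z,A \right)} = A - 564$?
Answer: $\frac{255225}{154} \approx 1657.3$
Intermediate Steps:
$m{\left(z,A \right)} = -564 + A$
$C{\left(Y \right)} = 2 Y$
$D{\left(x \right)} = -6$ ($D{\left(x \right)} = -7 + \frac{x}{x} = -7 + 1 = -6$)
$\frac{\left(-71\right) \left(-122 + 263\right)}{D{\left(47 \right)}} + \frac{C{\left(431 \right)}}{m{\left(-498,487 \right)}} = \frac{\left(-71\right) \left(-122 + 263\right)}{-6} + \frac{2 \cdot 431}{-564 + 487} = \left(-71\right) 141 \left(- \frac{1}{6}\right) + \frac{862}{-77} = \left(-10011\right) \left(- \frac{1}{6}\right) + 862 \left(- \frac{1}{77}\right) = \frac{3337}{2} - \frac{862}{77} = \frac{255225}{154}$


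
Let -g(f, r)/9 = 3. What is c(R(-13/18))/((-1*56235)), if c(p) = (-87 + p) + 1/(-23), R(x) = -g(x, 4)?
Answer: 1381/1293405 ≈ 0.0010677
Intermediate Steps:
g(f, r) = -27 (g(f, r) = -9*3 = -27)
R(x) = 27 (R(x) = -1*(-27) = 27)
c(p) = -2002/23 + p (c(p) = (-87 + p) - 1/23 = -2002/23 + p)
c(R(-13/18))/((-1*56235)) = (-2002/23 + 27)/((-1*56235)) = -1381/23/(-56235) = -1381/23*(-1/56235) = 1381/1293405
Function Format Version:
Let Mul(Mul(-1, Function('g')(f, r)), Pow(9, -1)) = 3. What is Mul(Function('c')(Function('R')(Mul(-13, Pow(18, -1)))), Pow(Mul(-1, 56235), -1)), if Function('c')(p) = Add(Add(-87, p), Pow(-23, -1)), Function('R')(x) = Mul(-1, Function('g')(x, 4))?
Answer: Rational(1381, 1293405) ≈ 0.0010677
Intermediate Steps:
Function('g')(f, r) = -27 (Function('g')(f, r) = Mul(-9, 3) = -27)
Function('R')(x) = 27 (Function('R')(x) = Mul(-1, -27) = 27)
Function('c')(p) = Add(Rational(-2002, 23), p) (Function('c')(p) = Add(Add(-87, p), Rational(-1, 23)) = Add(Rational(-2002, 23), p))
Mul(Function('c')(Function('R')(Mul(-13, Pow(18, -1)))), Pow(Mul(-1, 56235), -1)) = Mul(Add(Rational(-2002, 23), 27), Pow(Mul(-1, 56235), -1)) = Mul(Rational(-1381, 23), Pow(-56235, -1)) = Mul(Rational(-1381, 23), Rational(-1, 56235)) = Rational(1381, 1293405)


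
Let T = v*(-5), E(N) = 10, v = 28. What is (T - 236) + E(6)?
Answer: -366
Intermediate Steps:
T = -140 (T = 28*(-5) = -140)
(T - 236) + E(6) = (-140 - 236) + 10 = -376 + 10 = -366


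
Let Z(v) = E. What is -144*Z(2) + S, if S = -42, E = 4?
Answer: -618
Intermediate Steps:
Z(v) = 4
-144*Z(2) + S = -144*4 - 42 = -576 - 42 = -618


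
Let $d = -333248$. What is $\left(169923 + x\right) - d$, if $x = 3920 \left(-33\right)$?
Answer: $373811$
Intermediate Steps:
$x = -129360$
$\left(169923 + x\right) - d = \left(169923 - 129360\right) - -333248 = 40563 + 333248 = 373811$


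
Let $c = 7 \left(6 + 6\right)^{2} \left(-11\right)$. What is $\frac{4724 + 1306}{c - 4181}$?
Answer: $- \frac{6030}{15269} \approx -0.39492$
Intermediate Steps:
$c = -11088$ ($c = 7 \cdot 12^{2} \left(-11\right) = 7 \cdot 144 \left(-11\right) = 1008 \left(-11\right) = -11088$)
$\frac{4724 + 1306}{c - 4181} = \frac{4724 + 1306}{-11088 - 4181} = \frac{6030}{-15269} = 6030 \left(- \frac{1}{15269}\right) = - \frac{6030}{15269}$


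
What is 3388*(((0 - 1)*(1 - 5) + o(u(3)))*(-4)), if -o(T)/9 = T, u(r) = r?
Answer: 311696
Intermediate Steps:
o(T) = -9*T
3388*(((0 - 1)*(1 - 5) + o(u(3)))*(-4)) = 3388*(((0 - 1)*(1 - 5) - 9*3)*(-4)) = 3388*((-1*(-4) - 27)*(-4)) = 3388*((4 - 27)*(-4)) = 3388*(-23*(-4)) = 3388*92 = 311696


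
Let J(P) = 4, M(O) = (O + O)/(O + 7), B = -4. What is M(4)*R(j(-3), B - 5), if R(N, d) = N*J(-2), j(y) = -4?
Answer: -128/11 ≈ -11.636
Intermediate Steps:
M(O) = 2*O/(7 + O) (M(O) = (2*O)/(7 + O) = 2*O/(7 + O))
R(N, d) = 4*N (R(N, d) = N*4 = 4*N)
M(4)*R(j(-3), B - 5) = (2*4/(7 + 4))*(4*(-4)) = (2*4/11)*(-16) = (2*4*(1/11))*(-16) = (8/11)*(-16) = -128/11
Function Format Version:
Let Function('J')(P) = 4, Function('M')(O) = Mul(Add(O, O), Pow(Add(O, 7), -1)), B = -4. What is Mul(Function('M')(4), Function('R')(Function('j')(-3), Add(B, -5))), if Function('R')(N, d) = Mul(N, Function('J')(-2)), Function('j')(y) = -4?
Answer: Rational(-128, 11) ≈ -11.636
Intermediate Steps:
Function('M')(O) = Mul(2, O, Pow(Add(7, O), -1)) (Function('M')(O) = Mul(Mul(2, O), Pow(Add(7, O), -1)) = Mul(2, O, Pow(Add(7, O), -1)))
Function('R')(N, d) = Mul(4, N) (Function('R')(N, d) = Mul(N, 4) = Mul(4, N))
Mul(Function('M')(4), Function('R')(Function('j')(-3), Add(B, -5))) = Mul(Mul(2, 4, Pow(Add(7, 4), -1)), Mul(4, -4)) = Mul(Mul(2, 4, Pow(11, -1)), -16) = Mul(Mul(2, 4, Rational(1, 11)), -16) = Mul(Rational(8, 11), -16) = Rational(-128, 11)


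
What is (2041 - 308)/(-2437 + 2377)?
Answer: -1733/60 ≈ -28.883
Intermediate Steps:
(2041 - 308)/(-2437 + 2377) = 1733/(-60) = 1733*(-1/60) = -1733/60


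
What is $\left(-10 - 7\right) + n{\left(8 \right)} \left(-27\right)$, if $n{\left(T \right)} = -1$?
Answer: $10$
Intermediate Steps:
$\left(-10 - 7\right) + n{\left(8 \right)} \left(-27\right) = \left(-10 - 7\right) - -27 = -17 + 27 = 10$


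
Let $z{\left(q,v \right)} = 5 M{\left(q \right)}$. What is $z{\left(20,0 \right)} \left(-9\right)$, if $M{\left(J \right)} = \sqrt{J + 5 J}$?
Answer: $- 90 \sqrt{30} \approx -492.95$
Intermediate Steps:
$M{\left(J \right)} = \sqrt{6} \sqrt{J}$ ($M{\left(J \right)} = \sqrt{6 J} = \sqrt{6} \sqrt{J}$)
$z{\left(q,v \right)} = 5 \sqrt{6} \sqrt{q}$
$z{\left(20,0 \right)} \left(-9\right) = 5 \sqrt{6} \sqrt{20} \left(-9\right) = 5 \sqrt{6} \cdot 2 \sqrt{5} \left(-9\right) = 10 \sqrt{30} \left(-9\right) = - 90 \sqrt{30}$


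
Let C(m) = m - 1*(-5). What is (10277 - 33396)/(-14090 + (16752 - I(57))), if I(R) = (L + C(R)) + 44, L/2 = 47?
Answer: -23119/2462 ≈ -9.3903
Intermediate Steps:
C(m) = 5 + m (C(m) = m + 5 = 5 + m)
L = 94 (L = 2*47 = 94)
I(R) = 143 + R (I(R) = (94 + (5 + R)) + 44 = (99 + R) + 44 = 143 + R)
(10277 - 33396)/(-14090 + (16752 - I(57))) = (10277 - 33396)/(-14090 + (16752 - (143 + 57))) = -23119/(-14090 + (16752 - 1*200)) = -23119/(-14090 + (16752 - 200)) = -23119/(-14090 + 16552) = -23119/2462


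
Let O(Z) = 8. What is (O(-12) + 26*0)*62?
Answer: 496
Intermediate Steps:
(O(-12) + 26*0)*62 = (8 + 26*0)*62 = (8 + 0)*62 = 8*62 = 496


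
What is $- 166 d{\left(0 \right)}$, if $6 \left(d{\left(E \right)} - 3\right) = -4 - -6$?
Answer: $- \frac{1660}{3} \approx -553.33$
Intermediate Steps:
$d{\left(E \right)} = \frac{10}{3}$ ($d{\left(E \right)} = 3 + \frac{-4 - -6}{6} = 3 + \frac{-4 + 6}{6} = 3 + \frac{1}{6} \cdot 2 = 3 + \frac{1}{3} = \frac{10}{3}$)
$- 166 d{\left(0 \right)} = \left(-166\right) \frac{10}{3} = - \frac{1660}{3}$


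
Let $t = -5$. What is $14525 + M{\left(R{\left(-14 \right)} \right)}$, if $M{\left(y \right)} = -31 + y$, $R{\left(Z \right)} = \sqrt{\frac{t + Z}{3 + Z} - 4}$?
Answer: $14494 + \frac{5 i \sqrt{11}}{11} \approx 14494.0 + 1.5076 i$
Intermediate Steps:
$R{\left(Z \right)} = \sqrt{-4 + \frac{-5 + Z}{3 + Z}}$ ($R{\left(Z \right)} = \sqrt{\frac{-5 + Z}{3 + Z} - 4} = \sqrt{-4 + \frac{-5 + Z}{3 + Z}}$)
$14525 + M{\left(R{\left(-14 \right)} \right)} = 14525 - \left(31 - \sqrt{\frac{-17 - -42}{3 - 14}}\right) = 14525 - \left(31 - \sqrt{\frac{-17 + 42}{-11}}\right) = 14525 - \left(31 - \sqrt{\left(- \frac{1}{11}\right) 25}\right) = 14525 - \left(31 - \sqrt{- \frac{25}{11}}\right) = 14525 - \left(31 - \frac{5 i \sqrt{11}}{11}\right) = 14494 + \frac{5 i \sqrt{11}}{11}$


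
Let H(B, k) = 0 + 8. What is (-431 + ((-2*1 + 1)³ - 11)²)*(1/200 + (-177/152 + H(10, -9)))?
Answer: -3730139/1900 ≈ -1963.2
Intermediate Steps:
H(B, k) = 8
(-431 + ((-2*1 + 1)³ - 11)²)*(1/200 + (-177/152 + H(10, -9))) = (-431 + ((-2*1 + 1)³ - 11)²)*(1/200 + (-177/152 + 8)) = (-431 + ((-2 + 1)³ - 11)²)*(1/200 + (-177*1/152 + 8)) = (-431 + ((-1)³ - 11)²)*(1/200 + (-177/152 + 8)) = (-431 + (-1 - 11)²)*(1/200 + 1039/152) = (-431 + (-12)²)*(12997/1900) = (-431 + 144)*(12997/1900) = -287*12997/1900 = -3730139/1900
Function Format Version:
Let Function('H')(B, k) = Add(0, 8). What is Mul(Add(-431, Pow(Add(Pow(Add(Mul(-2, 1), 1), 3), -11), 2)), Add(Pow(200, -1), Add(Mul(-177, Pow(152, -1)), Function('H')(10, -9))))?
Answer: Rational(-3730139, 1900) ≈ -1963.2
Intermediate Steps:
Function('H')(B, k) = 8
Mul(Add(-431, Pow(Add(Pow(Add(Mul(-2, 1), 1), 3), -11), 2)), Add(Pow(200, -1), Add(Mul(-177, Pow(152, -1)), Function('H')(10, -9)))) = Mul(Add(-431, Pow(Add(Pow(Add(Mul(-2, 1), 1), 3), -11), 2)), Add(Pow(200, -1), Add(Mul(-177, Pow(152, -1)), 8))) = Mul(Add(-431, Pow(Add(Pow(Add(-2, 1), 3), -11), 2)), Add(Rational(1, 200), Add(Mul(-177, Rational(1, 152)), 8))) = Mul(Add(-431, Pow(Add(Pow(-1, 3), -11), 2)), Add(Rational(1, 200), Add(Rational(-177, 152), 8))) = Mul(Add(-431, Pow(Add(-1, -11), 2)), Add(Rational(1, 200), Rational(1039, 152))) = Mul(Add(-431, Pow(-12, 2)), Rational(12997, 1900)) = Mul(Add(-431, 144), Rational(12997, 1900)) = Mul(-287, Rational(12997, 1900)) = Rational(-3730139, 1900)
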